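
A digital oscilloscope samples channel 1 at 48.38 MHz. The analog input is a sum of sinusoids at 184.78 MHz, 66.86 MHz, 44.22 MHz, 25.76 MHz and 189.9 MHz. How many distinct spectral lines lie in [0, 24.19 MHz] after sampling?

5

fs/2 = 24.19 MHz.
184.78 MHz mod fs = 39.64 MHz.
39.64 MHz > fs/2 = 24.19 MHz, folds to fs − 39.64 MHz = 8.74 MHz.
66.86 MHz mod fs = 18.48 MHz.
18.48 MHz ≤ fs/2 = 24.19 MHz, appears at 18.48 MHz.
44.22 MHz > fs/2 = 24.19 MHz, folds to fs − 44.22 MHz = 4.16 MHz.
25.76 MHz > fs/2 = 24.19 MHz, folds to fs − 25.76 MHz = 22.62 MHz.
189.9 MHz mod fs = 44.76 MHz.
44.76 MHz > fs/2 = 24.19 MHz, folds to fs − 44.76 MHz = 3.62 MHz.
Distinct values: {3.62 MHz, 4.16 MHz, 8.74 MHz, 18.48 MHz, 22.62 MHz} → 5.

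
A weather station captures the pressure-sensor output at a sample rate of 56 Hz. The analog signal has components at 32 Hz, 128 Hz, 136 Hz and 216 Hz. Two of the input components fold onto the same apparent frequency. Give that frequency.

fs/2 = 28 Hz.
32 Hz > fs/2 = 28 Hz, folds to fs − 32 Hz = 24 Hz.
128 Hz mod fs = 16 Hz.
16 Hz ≤ fs/2 = 28 Hz, appears at 16 Hz.
136 Hz mod fs = 24 Hz.
24 Hz ≤ fs/2 = 28 Hz, appears at 24 Hz.
216 Hz mod fs = 48 Hz.
48 Hz > fs/2 = 28 Hz, folds to fs − 48 Hz = 8 Hz.
32 Hz and 136 Hz both map to 24 Hz.

24 Hz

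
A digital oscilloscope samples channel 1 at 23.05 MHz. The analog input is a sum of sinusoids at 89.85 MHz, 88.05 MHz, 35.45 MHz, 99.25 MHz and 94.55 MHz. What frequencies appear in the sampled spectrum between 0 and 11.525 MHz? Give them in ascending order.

fs/2 = 11.525 MHz.
89.85 MHz mod fs = 20.7 MHz.
20.7 MHz > fs/2 = 11.525 MHz, folds to fs − 20.7 MHz = 2.35 MHz.
88.05 MHz mod fs = 18.9 MHz.
18.9 MHz > fs/2 = 11.525 MHz, folds to fs − 18.9 MHz = 4.15 MHz.
35.45 MHz mod fs = 12.4 MHz.
12.4 MHz > fs/2 = 11.525 MHz, folds to fs − 12.4 MHz = 10.65 MHz.
99.25 MHz mod fs = 7.05 MHz.
7.05 MHz ≤ fs/2 = 11.525 MHz, appears at 7.05 MHz.
94.55 MHz mod fs = 2.35 MHz.
2.35 MHz ≤ fs/2 = 11.525 MHz, appears at 2.35 MHz.
Distinct values: {2.35 MHz, 4.15 MHz, 7.05 MHz, 10.65 MHz}.

2.35 MHz, 4.15 MHz, 7.05 MHz, 10.65 MHz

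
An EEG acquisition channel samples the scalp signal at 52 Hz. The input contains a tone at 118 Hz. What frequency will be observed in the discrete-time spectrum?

118 Hz mod fs = 14 Hz.
14 Hz ≤ fs/2 = 26 Hz, appears at 14 Hz.

14 Hz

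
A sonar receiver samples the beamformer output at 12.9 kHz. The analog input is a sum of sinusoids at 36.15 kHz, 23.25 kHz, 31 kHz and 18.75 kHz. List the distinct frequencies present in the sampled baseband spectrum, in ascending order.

fs/2 = 6.45 kHz.
36.15 kHz mod fs = 10.35 kHz.
10.35 kHz > fs/2 = 6.45 kHz, folds to fs − 10.35 kHz = 2.55 kHz.
23.25 kHz mod fs = 10.35 kHz.
10.35 kHz > fs/2 = 6.45 kHz, folds to fs − 10.35 kHz = 2.55 kHz.
31 kHz mod fs = 5.2 kHz.
5.2 kHz ≤ fs/2 = 6.45 kHz, appears at 5.2 kHz.
18.75 kHz mod fs = 5.85 kHz.
5.85 kHz ≤ fs/2 = 6.45 kHz, appears at 5.85 kHz.
Distinct values: {2.55 kHz, 5.2 kHz, 5.85 kHz}.

2.55 kHz, 5.2 kHz, 5.85 kHz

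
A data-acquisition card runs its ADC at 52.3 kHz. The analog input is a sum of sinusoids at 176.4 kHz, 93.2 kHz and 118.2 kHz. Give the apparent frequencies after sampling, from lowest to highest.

fs/2 = 26.15 kHz.
176.4 kHz mod fs = 19.5 kHz.
19.5 kHz ≤ fs/2 = 26.15 kHz, appears at 19.5 kHz.
93.2 kHz mod fs = 40.9 kHz.
40.9 kHz > fs/2 = 26.15 kHz, folds to fs − 40.9 kHz = 11.4 kHz.
118.2 kHz mod fs = 13.6 kHz.
13.6 kHz ≤ fs/2 = 26.15 kHz, appears at 13.6 kHz.
Distinct values: {11.4 kHz, 13.6 kHz, 19.5 kHz}.

11.4 kHz, 13.6 kHz, 19.5 kHz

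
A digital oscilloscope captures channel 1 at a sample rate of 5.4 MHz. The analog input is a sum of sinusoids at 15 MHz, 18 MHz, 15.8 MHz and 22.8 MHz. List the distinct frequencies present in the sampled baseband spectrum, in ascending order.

0.4 MHz, 1.2 MHz, 1.8 MHz

fs/2 = 2.7 MHz.
15 MHz mod fs = 4.2 MHz.
4.2 MHz > fs/2 = 2.7 MHz, folds to fs − 4.2 MHz = 1.2 MHz.
18 MHz mod fs = 1.8 MHz.
1.8 MHz ≤ fs/2 = 2.7 MHz, appears at 1.8 MHz.
15.8 MHz mod fs = 5 MHz.
5 MHz > fs/2 = 2.7 MHz, folds to fs − 5 MHz = 0.4 MHz.
22.8 MHz mod fs = 1.2 MHz.
1.2 MHz ≤ fs/2 = 2.7 MHz, appears at 1.2 MHz.
Distinct values: {0.4 MHz, 1.2 MHz, 1.8 MHz}.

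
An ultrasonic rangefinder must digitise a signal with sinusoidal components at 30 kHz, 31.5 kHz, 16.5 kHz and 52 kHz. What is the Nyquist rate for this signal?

Highest-frequency component: 52 kHz.
Nyquist rate = 2 × 52 kHz = 104 kHz.

104 kHz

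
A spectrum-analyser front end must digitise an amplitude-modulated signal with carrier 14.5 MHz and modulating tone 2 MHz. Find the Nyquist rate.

33 MHz

AM sidebands sit at fc ± fm = 12.5 MHz and 16.5 MHz.
Highest-frequency component: 16.5 MHz.
Nyquist rate = 2 × 16.5 MHz = 33 MHz.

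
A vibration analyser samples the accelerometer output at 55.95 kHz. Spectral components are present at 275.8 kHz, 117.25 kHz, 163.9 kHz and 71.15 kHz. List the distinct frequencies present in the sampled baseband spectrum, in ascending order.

3.95 kHz, 5.35 kHz, 15.2 kHz

fs/2 = 27.975 kHz.
275.8 kHz mod fs = 52 kHz.
52 kHz > fs/2 = 27.975 kHz, folds to fs − 52 kHz = 3.95 kHz.
117.25 kHz mod fs = 5.35 kHz.
5.35 kHz ≤ fs/2 = 27.975 kHz, appears at 5.35 kHz.
163.9 kHz mod fs = 52 kHz.
52 kHz > fs/2 = 27.975 kHz, folds to fs − 52 kHz = 3.95 kHz.
71.15 kHz mod fs = 15.2 kHz.
15.2 kHz ≤ fs/2 = 27.975 kHz, appears at 15.2 kHz.
Distinct values: {3.95 kHz, 5.35 kHz, 15.2 kHz}.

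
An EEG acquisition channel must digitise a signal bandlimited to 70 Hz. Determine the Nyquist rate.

140 Hz

Nyquist rate = 2 × 70 Hz = 140 Hz.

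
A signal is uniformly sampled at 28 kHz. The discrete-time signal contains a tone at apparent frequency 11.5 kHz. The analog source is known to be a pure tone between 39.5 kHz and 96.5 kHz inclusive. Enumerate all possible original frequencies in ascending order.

39.5 kHz, 44.5 kHz, 67.5 kHz, 72.5 kHz, 95.5 kHz

Frequencies that alias to 11.5 kHz are k·fs ± 11.5 kHz for integer k ≥ 0.
k=0: 11.5 kHz.
k=1: 16.5 kHz, 39.5 kHz.
k=2: 44.5 kHz, 67.5 kHz.
k=3: 72.5 kHz, 95.5 kHz.
k=4: 100.5 kHz, 123.5 kHz.
Within [39.5 kHz, 96.5 kHz]: 39.5 kHz, 44.5 kHz, 67.5 kHz, 72.5 kHz, 95.5 kHz.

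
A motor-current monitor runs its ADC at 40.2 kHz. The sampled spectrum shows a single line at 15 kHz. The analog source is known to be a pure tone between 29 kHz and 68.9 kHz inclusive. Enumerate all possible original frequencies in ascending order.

Frequencies that alias to 15 kHz are k·fs ± 15 kHz for integer k ≥ 0.
k=0: 15 kHz.
k=1: 25.2 kHz, 55.2 kHz.
k=2: 65.4 kHz, 95.4 kHz.
k=3: 105.6 kHz, 135.6 kHz.
Within [29 kHz, 68.9 kHz]: 55.2 kHz, 65.4 kHz.

55.2 kHz, 65.4 kHz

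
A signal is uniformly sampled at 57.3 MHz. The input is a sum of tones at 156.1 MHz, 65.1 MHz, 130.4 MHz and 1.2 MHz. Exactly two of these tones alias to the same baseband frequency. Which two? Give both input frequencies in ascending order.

130.4 MHz, 156.1 MHz

fs/2 = 28.65 MHz.
156.1 MHz mod fs = 41.5 MHz.
41.5 MHz > fs/2 = 28.65 MHz, folds to fs − 41.5 MHz = 15.8 MHz.
65.1 MHz mod fs = 7.8 MHz.
7.8 MHz ≤ fs/2 = 28.65 MHz, appears at 7.8 MHz.
130.4 MHz mod fs = 15.8 MHz.
15.8 MHz ≤ fs/2 = 28.65 MHz, appears at 15.8 MHz.
1.2 MHz ≤ fs/2 = 28.65 MHz, passes unchanged.
130.4 MHz and 156.1 MHz both map to 15.8 MHz.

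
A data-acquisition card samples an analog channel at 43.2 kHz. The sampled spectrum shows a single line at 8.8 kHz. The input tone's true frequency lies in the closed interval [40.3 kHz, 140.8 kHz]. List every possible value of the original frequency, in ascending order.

52 kHz, 77.6 kHz, 95.2 kHz, 120.8 kHz, 138.4 kHz

Frequencies that alias to 8.8 kHz are k·fs ± 8.8 kHz for integer k ≥ 0.
k=0: 8.8 kHz.
k=1: 34.4 kHz, 52 kHz.
k=2: 77.6 kHz, 95.2 kHz.
k=3: 120.8 kHz, 138.4 kHz.
k=4: 164 kHz, 181.6 kHz.
Within [40.3 kHz, 140.8 kHz]: 52 kHz, 77.6 kHz, 95.2 kHz, 120.8 kHz, 138.4 kHz.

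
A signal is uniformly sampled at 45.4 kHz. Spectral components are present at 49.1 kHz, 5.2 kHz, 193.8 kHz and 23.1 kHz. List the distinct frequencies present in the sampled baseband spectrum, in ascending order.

fs/2 = 22.7 kHz.
49.1 kHz mod fs = 3.7 kHz.
3.7 kHz ≤ fs/2 = 22.7 kHz, appears at 3.7 kHz.
5.2 kHz ≤ fs/2 = 22.7 kHz, passes unchanged.
193.8 kHz mod fs = 12.2 kHz.
12.2 kHz ≤ fs/2 = 22.7 kHz, appears at 12.2 kHz.
23.1 kHz > fs/2 = 22.7 kHz, folds to fs − 23.1 kHz = 22.3 kHz.
Distinct values: {3.7 kHz, 5.2 kHz, 12.2 kHz, 22.3 kHz}.

3.7 kHz, 5.2 kHz, 12.2 kHz, 22.3 kHz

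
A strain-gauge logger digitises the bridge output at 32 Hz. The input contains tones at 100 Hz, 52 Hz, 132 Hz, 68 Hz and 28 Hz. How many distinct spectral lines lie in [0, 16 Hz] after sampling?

2

fs/2 = 16 Hz.
100 Hz mod fs = 4 Hz.
4 Hz ≤ fs/2 = 16 Hz, appears at 4 Hz.
52 Hz mod fs = 20 Hz.
20 Hz > fs/2 = 16 Hz, folds to fs − 20 Hz = 12 Hz.
132 Hz mod fs = 4 Hz.
4 Hz ≤ fs/2 = 16 Hz, appears at 4 Hz.
68 Hz mod fs = 4 Hz.
4 Hz ≤ fs/2 = 16 Hz, appears at 4 Hz.
28 Hz > fs/2 = 16 Hz, folds to fs − 28 Hz = 4 Hz.
Distinct values: {4 Hz, 12 Hz} → 2.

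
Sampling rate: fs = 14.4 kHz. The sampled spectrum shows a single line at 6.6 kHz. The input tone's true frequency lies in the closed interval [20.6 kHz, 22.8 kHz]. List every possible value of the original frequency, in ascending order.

21 kHz, 22.2 kHz

Frequencies that alias to 6.6 kHz are k·fs ± 6.6 kHz for integer k ≥ 0.
k=0: 6.6 kHz.
k=1: 7.8 kHz, 21 kHz.
k=2: 22.2 kHz, 35.4 kHz.
k=3: 36.6 kHz, 49.8 kHz.
Within [20.6 kHz, 22.8 kHz]: 21 kHz, 22.2 kHz.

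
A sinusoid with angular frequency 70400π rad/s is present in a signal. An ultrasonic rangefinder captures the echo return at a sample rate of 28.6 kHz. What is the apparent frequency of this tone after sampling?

6.6 kHz

ω = 70400π rad/s → f = ω/(2π) = 35200 Hz = 35.2 kHz.
35.2 kHz mod fs = 6.6 kHz.
6.6 kHz ≤ fs/2 = 14.3 kHz, appears at 6.6 kHz.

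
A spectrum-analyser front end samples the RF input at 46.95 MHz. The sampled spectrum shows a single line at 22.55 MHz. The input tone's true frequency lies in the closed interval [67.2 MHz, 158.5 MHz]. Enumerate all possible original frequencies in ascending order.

69.5 MHz, 71.35 MHz, 116.45 MHz, 118.3 MHz

Frequencies that alias to 22.55 MHz are k·fs ± 22.55 MHz for integer k ≥ 0.
k=0: 22.55 MHz.
k=1: 24.4 MHz, 69.5 MHz.
k=2: 71.35 MHz, 116.45 MHz.
k=3: 118.3 MHz, 163.4 MHz.
k=4: 165.25 MHz, 210.35 MHz.
Within [67.2 MHz, 158.5 MHz]: 69.5 MHz, 71.35 MHz, 116.45 MHz, 118.3 MHz.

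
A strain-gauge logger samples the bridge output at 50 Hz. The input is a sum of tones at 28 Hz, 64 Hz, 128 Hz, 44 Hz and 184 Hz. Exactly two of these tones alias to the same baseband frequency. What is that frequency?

22 Hz

fs/2 = 25 Hz.
28 Hz > fs/2 = 25 Hz, folds to fs − 28 Hz = 22 Hz.
64 Hz mod fs = 14 Hz.
14 Hz ≤ fs/2 = 25 Hz, appears at 14 Hz.
128 Hz mod fs = 28 Hz.
28 Hz > fs/2 = 25 Hz, folds to fs − 28 Hz = 22 Hz.
44 Hz > fs/2 = 25 Hz, folds to fs − 44 Hz = 6 Hz.
184 Hz mod fs = 34 Hz.
34 Hz > fs/2 = 25 Hz, folds to fs − 34 Hz = 16 Hz.
28 Hz and 128 Hz both map to 22 Hz.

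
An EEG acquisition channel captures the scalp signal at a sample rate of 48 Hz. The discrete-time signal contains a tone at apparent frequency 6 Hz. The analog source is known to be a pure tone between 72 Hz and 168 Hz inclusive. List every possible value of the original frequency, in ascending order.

90 Hz, 102 Hz, 138 Hz, 150 Hz

Frequencies that alias to 6 Hz are k·fs ± 6 Hz for integer k ≥ 0.
k=0: 6 Hz.
k=1: 42 Hz, 54 Hz.
k=2: 90 Hz, 102 Hz.
k=3: 138 Hz, 150 Hz.
k=4: 186 Hz, 198 Hz.
Within [72 Hz, 168 Hz]: 90 Hz, 102 Hz, 138 Hz, 150 Hz.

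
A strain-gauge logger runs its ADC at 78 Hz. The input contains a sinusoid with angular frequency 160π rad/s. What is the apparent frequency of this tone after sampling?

2 Hz

ω = 160π rad/s → f = ω/(2π) = 80 Hz.
80 Hz mod fs = 2 Hz.
2 Hz ≤ fs/2 = 39 Hz, appears at 2 Hz.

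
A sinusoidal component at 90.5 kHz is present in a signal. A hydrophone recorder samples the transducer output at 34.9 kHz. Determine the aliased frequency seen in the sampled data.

14.2 kHz

90.5 kHz mod fs = 20.7 kHz.
20.7 kHz > fs/2 = 17.45 kHz, folds to fs − 20.7 kHz = 14.2 kHz.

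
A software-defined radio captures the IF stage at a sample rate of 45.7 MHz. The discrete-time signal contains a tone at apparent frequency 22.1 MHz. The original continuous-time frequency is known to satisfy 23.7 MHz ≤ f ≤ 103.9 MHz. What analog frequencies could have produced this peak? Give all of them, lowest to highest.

Frequencies that alias to 22.1 MHz are k·fs ± 22.1 MHz for integer k ≥ 0.
k=0: 22.1 MHz.
k=1: 23.6 MHz, 67.8 MHz.
k=2: 69.3 MHz, 113.5 MHz.
k=3: 115 MHz, 159.2 MHz.
Within [23.7 MHz, 103.9 MHz]: 67.8 MHz, 69.3 MHz.

67.8 MHz, 69.3 MHz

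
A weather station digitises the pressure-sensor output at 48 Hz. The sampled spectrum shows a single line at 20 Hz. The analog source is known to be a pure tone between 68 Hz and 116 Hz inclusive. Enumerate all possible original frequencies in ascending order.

68 Hz, 76 Hz, 116 Hz

Frequencies that alias to 20 Hz are k·fs ± 20 Hz for integer k ≥ 0.
k=0: 20 Hz.
k=1: 28 Hz, 68 Hz.
k=2: 76 Hz, 116 Hz.
k=3: 124 Hz, 164 Hz.
Within [68 Hz, 116 Hz]: 68 Hz, 76 Hz, 116 Hz.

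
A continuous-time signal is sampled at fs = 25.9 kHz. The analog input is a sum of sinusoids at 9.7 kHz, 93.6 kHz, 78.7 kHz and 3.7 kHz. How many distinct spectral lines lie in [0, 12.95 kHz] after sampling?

fs/2 = 12.95 kHz.
9.7 kHz ≤ fs/2 = 12.95 kHz, passes unchanged.
93.6 kHz mod fs = 15.9 kHz.
15.9 kHz > fs/2 = 12.95 kHz, folds to fs − 15.9 kHz = 10 kHz.
78.7 kHz mod fs = 1 kHz.
1 kHz ≤ fs/2 = 12.95 kHz, appears at 1 kHz.
3.7 kHz ≤ fs/2 = 12.95 kHz, passes unchanged.
Distinct values: {1 kHz, 3.7 kHz, 9.7 kHz, 10 kHz} → 4.

4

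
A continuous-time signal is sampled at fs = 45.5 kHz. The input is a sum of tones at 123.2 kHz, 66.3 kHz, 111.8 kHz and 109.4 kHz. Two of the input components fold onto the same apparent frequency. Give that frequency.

20.8 kHz

fs/2 = 22.75 kHz.
123.2 kHz mod fs = 32.2 kHz.
32.2 kHz > fs/2 = 22.75 kHz, folds to fs − 32.2 kHz = 13.3 kHz.
66.3 kHz mod fs = 20.8 kHz.
20.8 kHz ≤ fs/2 = 22.75 kHz, appears at 20.8 kHz.
111.8 kHz mod fs = 20.8 kHz.
20.8 kHz ≤ fs/2 = 22.75 kHz, appears at 20.8 kHz.
109.4 kHz mod fs = 18.4 kHz.
18.4 kHz ≤ fs/2 = 22.75 kHz, appears at 18.4 kHz.
66.3 kHz and 111.8 kHz both map to 20.8 kHz.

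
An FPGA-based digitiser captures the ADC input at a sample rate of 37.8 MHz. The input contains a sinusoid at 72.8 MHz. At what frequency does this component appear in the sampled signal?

2.8 MHz

72.8 MHz mod fs = 35 MHz.
35 MHz > fs/2 = 18.9 MHz, folds to fs − 35 MHz = 2.8 MHz.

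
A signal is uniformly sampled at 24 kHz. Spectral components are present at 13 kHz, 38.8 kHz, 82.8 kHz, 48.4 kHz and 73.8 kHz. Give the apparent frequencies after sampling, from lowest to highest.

0.4 kHz, 1.8 kHz, 9.2 kHz, 10.8 kHz, 11 kHz

fs/2 = 12 kHz.
13 kHz > fs/2 = 12 kHz, folds to fs − 13 kHz = 11 kHz.
38.8 kHz mod fs = 14.8 kHz.
14.8 kHz > fs/2 = 12 kHz, folds to fs − 14.8 kHz = 9.2 kHz.
82.8 kHz mod fs = 10.8 kHz.
10.8 kHz ≤ fs/2 = 12 kHz, appears at 10.8 kHz.
48.4 kHz mod fs = 0.4 kHz.
0.4 kHz ≤ fs/2 = 12 kHz, appears at 0.4 kHz.
73.8 kHz mod fs = 1.8 kHz.
1.8 kHz ≤ fs/2 = 12 kHz, appears at 1.8 kHz.
Distinct values: {0.4 kHz, 1.8 kHz, 9.2 kHz, 10.8 kHz, 11 kHz}.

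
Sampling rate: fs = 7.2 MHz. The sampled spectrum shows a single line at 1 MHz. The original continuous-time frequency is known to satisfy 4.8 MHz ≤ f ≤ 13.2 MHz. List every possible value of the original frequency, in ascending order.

Frequencies that alias to 1 MHz are k·fs ± 1 MHz for integer k ≥ 0.
k=0: 1 MHz.
k=1: 6.2 MHz, 8.2 MHz.
k=2: 13.4 MHz, 15.4 MHz.
Within [4.8 MHz, 13.2 MHz]: 6.2 MHz, 8.2 MHz.

6.2 MHz, 8.2 MHz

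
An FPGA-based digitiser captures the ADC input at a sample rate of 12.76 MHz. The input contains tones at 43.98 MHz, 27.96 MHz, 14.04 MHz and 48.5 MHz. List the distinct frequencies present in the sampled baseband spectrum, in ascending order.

1.28 MHz, 2.44 MHz, 2.54 MHz, 5.7 MHz

fs/2 = 6.38 MHz.
43.98 MHz mod fs = 5.7 MHz.
5.7 MHz ≤ fs/2 = 6.38 MHz, appears at 5.7 MHz.
27.96 MHz mod fs = 2.44 MHz.
2.44 MHz ≤ fs/2 = 6.38 MHz, appears at 2.44 MHz.
14.04 MHz mod fs = 1.28 MHz.
1.28 MHz ≤ fs/2 = 6.38 MHz, appears at 1.28 MHz.
48.5 MHz mod fs = 10.22 MHz.
10.22 MHz > fs/2 = 6.38 MHz, folds to fs − 10.22 MHz = 2.54 MHz.
Distinct values: {1.28 MHz, 2.44 MHz, 2.54 MHz, 5.7 MHz}.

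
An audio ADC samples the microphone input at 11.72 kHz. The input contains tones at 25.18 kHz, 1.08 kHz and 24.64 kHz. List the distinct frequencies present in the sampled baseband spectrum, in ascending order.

1.08 kHz, 1.2 kHz, 1.74 kHz

fs/2 = 5.86 kHz.
25.18 kHz mod fs = 1.74 kHz.
1.74 kHz ≤ fs/2 = 5.86 kHz, appears at 1.74 kHz.
1.08 kHz ≤ fs/2 = 5.86 kHz, passes unchanged.
24.64 kHz mod fs = 1.2 kHz.
1.2 kHz ≤ fs/2 = 5.86 kHz, appears at 1.2 kHz.
Distinct values: {1.08 kHz, 1.2 kHz, 1.74 kHz}.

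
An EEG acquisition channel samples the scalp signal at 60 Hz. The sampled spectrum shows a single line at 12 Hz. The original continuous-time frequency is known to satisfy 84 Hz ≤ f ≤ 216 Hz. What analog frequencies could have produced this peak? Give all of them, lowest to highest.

Frequencies that alias to 12 Hz are k·fs ± 12 Hz for integer k ≥ 0.
k=0: 12 Hz.
k=1: 48 Hz, 72 Hz.
k=2: 108 Hz, 132 Hz.
k=3: 168 Hz, 192 Hz.
k=4: 228 Hz, 252 Hz.
Within [84 Hz, 216 Hz]: 108 Hz, 132 Hz, 168 Hz, 192 Hz.

108 Hz, 132 Hz, 168 Hz, 192 Hz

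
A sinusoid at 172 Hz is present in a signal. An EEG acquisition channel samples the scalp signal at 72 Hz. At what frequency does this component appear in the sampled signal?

28 Hz

172 Hz mod fs = 28 Hz.
28 Hz ≤ fs/2 = 36 Hz, appears at 28 Hz.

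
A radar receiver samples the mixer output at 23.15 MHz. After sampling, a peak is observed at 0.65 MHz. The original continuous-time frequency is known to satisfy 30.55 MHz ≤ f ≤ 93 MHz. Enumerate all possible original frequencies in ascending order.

Frequencies that alias to 0.65 MHz are k·fs ± 0.65 MHz for integer k ≥ 0.
k=0: 0.65 MHz.
k=1: 22.5 MHz, 23.8 MHz.
k=2: 45.65 MHz, 46.95 MHz.
k=3: 68.8 MHz, 70.1 MHz.
k=4: 91.95 MHz, 93.25 MHz.
k=5: 115.1 MHz, 116.4 MHz.
Within [30.55 MHz, 93 MHz]: 45.65 MHz, 46.95 MHz, 68.8 MHz, 70.1 MHz, 91.95 MHz.

45.65 MHz, 46.95 MHz, 68.8 MHz, 70.1 MHz, 91.95 MHz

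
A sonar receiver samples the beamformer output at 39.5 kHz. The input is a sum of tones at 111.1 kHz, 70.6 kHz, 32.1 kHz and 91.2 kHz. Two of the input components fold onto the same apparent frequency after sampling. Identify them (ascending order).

fs/2 = 19.75 kHz.
111.1 kHz mod fs = 32.1 kHz.
32.1 kHz > fs/2 = 19.75 kHz, folds to fs − 32.1 kHz = 7.4 kHz.
70.6 kHz mod fs = 31.1 kHz.
31.1 kHz > fs/2 = 19.75 kHz, folds to fs − 31.1 kHz = 8.4 kHz.
32.1 kHz > fs/2 = 19.75 kHz, folds to fs − 32.1 kHz = 7.4 kHz.
91.2 kHz mod fs = 12.2 kHz.
12.2 kHz ≤ fs/2 = 19.75 kHz, appears at 12.2 kHz.
32.1 kHz and 111.1 kHz both map to 7.4 kHz.

32.1 kHz, 111.1 kHz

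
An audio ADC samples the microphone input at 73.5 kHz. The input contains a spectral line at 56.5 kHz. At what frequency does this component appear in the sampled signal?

56.5 kHz > fs/2 = 36.75 kHz, folds to fs − 56.5 kHz = 17 kHz.

17 kHz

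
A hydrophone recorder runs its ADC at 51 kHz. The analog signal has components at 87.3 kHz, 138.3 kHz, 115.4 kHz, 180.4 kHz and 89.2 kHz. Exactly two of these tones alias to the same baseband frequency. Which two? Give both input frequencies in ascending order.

fs/2 = 25.5 kHz.
87.3 kHz mod fs = 36.3 kHz.
36.3 kHz > fs/2 = 25.5 kHz, folds to fs − 36.3 kHz = 14.7 kHz.
138.3 kHz mod fs = 36.3 kHz.
36.3 kHz > fs/2 = 25.5 kHz, folds to fs − 36.3 kHz = 14.7 kHz.
115.4 kHz mod fs = 13.4 kHz.
13.4 kHz ≤ fs/2 = 25.5 kHz, appears at 13.4 kHz.
180.4 kHz mod fs = 27.4 kHz.
27.4 kHz > fs/2 = 25.5 kHz, folds to fs − 27.4 kHz = 23.6 kHz.
89.2 kHz mod fs = 38.2 kHz.
38.2 kHz > fs/2 = 25.5 kHz, folds to fs − 38.2 kHz = 12.8 kHz.
87.3 kHz and 138.3 kHz both map to 14.7 kHz.

87.3 kHz, 138.3 kHz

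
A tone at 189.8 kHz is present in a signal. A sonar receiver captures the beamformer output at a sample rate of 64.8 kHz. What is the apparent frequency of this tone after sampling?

189.8 kHz mod fs = 60.2 kHz.
60.2 kHz > fs/2 = 32.4 kHz, folds to fs − 60.2 kHz = 4.6 kHz.

4.6 kHz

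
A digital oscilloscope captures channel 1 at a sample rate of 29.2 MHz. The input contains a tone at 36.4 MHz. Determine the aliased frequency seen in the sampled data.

36.4 MHz mod fs = 7.2 MHz.
7.2 MHz ≤ fs/2 = 14.6 MHz, appears at 7.2 MHz.

7.2 MHz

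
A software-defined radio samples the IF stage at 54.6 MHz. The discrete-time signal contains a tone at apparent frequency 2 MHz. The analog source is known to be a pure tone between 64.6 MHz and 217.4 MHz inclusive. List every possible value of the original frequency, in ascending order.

107.2 MHz, 111.2 MHz, 161.8 MHz, 165.8 MHz, 216.4 MHz

Frequencies that alias to 2 MHz are k·fs ± 2 MHz for integer k ≥ 0.
k=0: 2 MHz.
k=1: 52.6 MHz, 56.6 MHz.
k=2: 107.2 MHz, 111.2 MHz.
k=3: 161.8 MHz, 165.8 MHz.
k=4: 216.4 MHz, 220.4 MHz.
k=5: 271 MHz, 275 MHz.
Within [64.6 MHz, 217.4 MHz]: 107.2 MHz, 111.2 MHz, 161.8 MHz, 165.8 MHz, 216.4 MHz.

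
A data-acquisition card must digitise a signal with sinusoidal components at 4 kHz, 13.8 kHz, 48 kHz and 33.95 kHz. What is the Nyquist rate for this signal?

96 kHz

Highest-frequency component: 48 kHz.
Nyquist rate = 2 × 48 kHz = 96 kHz.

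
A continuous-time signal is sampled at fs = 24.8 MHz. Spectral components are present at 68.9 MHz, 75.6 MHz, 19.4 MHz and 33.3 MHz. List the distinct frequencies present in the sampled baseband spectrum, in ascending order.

fs/2 = 12.4 MHz.
68.9 MHz mod fs = 19.3 MHz.
19.3 MHz > fs/2 = 12.4 MHz, folds to fs − 19.3 MHz = 5.5 MHz.
75.6 MHz mod fs = 1.2 MHz.
1.2 MHz ≤ fs/2 = 12.4 MHz, appears at 1.2 MHz.
19.4 MHz > fs/2 = 12.4 MHz, folds to fs − 19.4 MHz = 5.4 MHz.
33.3 MHz mod fs = 8.5 MHz.
8.5 MHz ≤ fs/2 = 12.4 MHz, appears at 8.5 MHz.
Distinct values: {1.2 MHz, 5.4 MHz, 5.5 MHz, 8.5 MHz}.

1.2 MHz, 5.4 MHz, 5.5 MHz, 8.5 MHz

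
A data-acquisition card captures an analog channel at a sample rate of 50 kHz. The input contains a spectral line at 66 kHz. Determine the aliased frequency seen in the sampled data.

16 kHz

66 kHz mod fs = 16 kHz.
16 kHz ≤ fs/2 = 25 kHz, appears at 16 kHz.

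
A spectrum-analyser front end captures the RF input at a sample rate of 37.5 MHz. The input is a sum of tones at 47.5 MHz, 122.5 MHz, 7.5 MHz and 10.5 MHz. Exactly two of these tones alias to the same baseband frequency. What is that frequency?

fs/2 = 18.75 MHz.
47.5 MHz mod fs = 10 MHz.
10 MHz ≤ fs/2 = 18.75 MHz, appears at 10 MHz.
122.5 MHz mod fs = 10 MHz.
10 MHz ≤ fs/2 = 18.75 MHz, appears at 10 MHz.
7.5 MHz ≤ fs/2 = 18.75 MHz, passes unchanged.
10.5 MHz ≤ fs/2 = 18.75 MHz, passes unchanged.
47.5 MHz and 122.5 MHz both map to 10 MHz.

10 MHz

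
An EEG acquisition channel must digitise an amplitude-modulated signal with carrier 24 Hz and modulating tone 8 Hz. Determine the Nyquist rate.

AM sidebands sit at fc ± fm = 16 Hz and 32 Hz.
Highest-frequency component: 32 Hz.
Nyquist rate = 2 × 32 Hz = 64 Hz.

64 Hz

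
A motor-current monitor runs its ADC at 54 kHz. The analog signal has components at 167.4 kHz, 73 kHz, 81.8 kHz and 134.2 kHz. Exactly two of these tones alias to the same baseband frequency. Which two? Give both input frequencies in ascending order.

fs/2 = 27 kHz.
167.4 kHz mod fs = 5.4 kHz.
5.4 kHz ≤ fs/2 = 27 kHz, appears at 5.4 kHz.
73 kHz mod fs = 19 kHz.
19 kHz ≤ fs/2 = 27 kHz, appears at 19 kHz.
81.8 kHz mod fs = 27.8 kHz.
27.8 kHz > fs/2 = 27 kHz, folds to fs − 27.8 kHz = 26.2 kHz.
134.2 kHz mod fs = 26.2 kHz.
26.2 kHz ≤ fs/2 = 27 kHz, appears at 26.2 kHz.
81.8 kHz and 134.2 kHz both map to 26.2 kHz.

81.8 kHz, 134.2 kHz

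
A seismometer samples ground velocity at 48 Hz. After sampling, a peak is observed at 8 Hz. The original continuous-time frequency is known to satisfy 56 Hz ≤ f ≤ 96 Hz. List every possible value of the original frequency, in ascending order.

Frequencies that alias to 8 Hz are k·fs ± 8 Hz for integer k ≥ 0.
k=0: 8 Hz.
k=1: 40 Hz, 56 Hz.
k=2: 88 Hz, 104 Hz.
k=3: 136 Hz, 152 Hz.
Within [56 Hz, 96 Hz]: 56 Hz, 88 Hz.

56 Hz, 88 Hz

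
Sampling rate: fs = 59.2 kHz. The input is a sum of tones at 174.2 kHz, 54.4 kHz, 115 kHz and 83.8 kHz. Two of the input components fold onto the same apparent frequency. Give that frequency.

3.4 kHz

fs/2 = 29.6 kHz.
174.2 kHz mod fs = 55.8 kHz.
55.8 kHz > fs/2 = 29.6 kHz, folds to fs − 55.8 kHz = 3.4 kHz.
54.4 kHz > fs/2 = 29.6 kHz, folds to fs − 54.4 kHz = 4.8 kHz.
115 kHz mod fs = 55.8 kHz.
55.8 kHz > fs/2 = 29.6 kHz, folds to fs − 55.8 kHz = 3.4 kHz.
83.8 kHz mod fs = 24.6 kHz.
24.6 kHz ≤ fs/2 = 29.6 kHz, appears at 24.6 kHz.
115 kHz and 174.2 kHz both map to 3.4 kHz.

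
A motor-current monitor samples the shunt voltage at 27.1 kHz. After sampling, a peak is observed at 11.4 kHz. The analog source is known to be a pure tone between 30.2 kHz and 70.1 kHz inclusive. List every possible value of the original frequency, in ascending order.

38.5 kHz, 42.8 kHz, 65.6 kHz, 69.9 kHz

Frequencies that alias to 11.4 kHz are k·fs ± 11.4 kHz for integer k ≥ 0.
k=0: 11.4 kHz.
k=1: 15.7 kHz, 38.5 kHz.
k=2: 42.8 kHz, 65.6 kHz.
k=3: 69.9 kHz, 92.7 kHz.
k=4: 97 kHz, 119.8 kHz.
Within [30.2 kHz, 70.1 kHz]: 38.5 kHz, 42.8 kHz, 65.6 kHz, 69.9 kHz.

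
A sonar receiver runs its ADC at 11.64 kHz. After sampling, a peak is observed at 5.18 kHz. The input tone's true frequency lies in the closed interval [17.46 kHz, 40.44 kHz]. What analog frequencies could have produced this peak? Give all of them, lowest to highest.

Frequencies that alias to 5.18 kHz are k·fs ± 5.18 kHz for integer k ≥ 0.
k=0: 5.18 kHz.
k=1: 6.46 kHz, 16.82 kHz.
k=2: 18.1 kHz, 28.46 kHz.
k=3: 29.74 kHz, 40.1 kHz.
k=4: 41.38 kHz, 51.74 kHz.
Within [17.46 kHz, 40.44 kHz]: 18.1 kHz, 28.46 kHz, 29.74 kHz, 40.1 kHz.

18.1 kHz, 28.46 kHz, 29.74 kHz, 40.1 kHz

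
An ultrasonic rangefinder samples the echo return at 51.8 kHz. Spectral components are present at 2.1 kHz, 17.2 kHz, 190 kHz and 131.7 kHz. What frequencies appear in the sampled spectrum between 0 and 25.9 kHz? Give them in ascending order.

fs/2 = 25.9 kHz.
2.1 kHz ≤ fs/2 = 25.9 kHz, passes unchanged.
17.2 kHz ≤ fs/2 = 25.9 kHz, passes unchanged.
190 kHz mod fs = 34.6 kHz.
34.6 kHz > fs/2 = 25.9 kHz, folds to fs − 34.6 kHz = 17.2 kHz.
131.7 kHz mod fs = 28.1 kHz.
28.1 kHz > fs/2 = 25.9 kHz, folds to fs − 28.1 kHz = 23.7 kHz.
Distinct values: {2.1 kHz, 17.2 kHz, 23.7 kHz}.

2.1 kHz, 17.2 kHz, 23.7 kHz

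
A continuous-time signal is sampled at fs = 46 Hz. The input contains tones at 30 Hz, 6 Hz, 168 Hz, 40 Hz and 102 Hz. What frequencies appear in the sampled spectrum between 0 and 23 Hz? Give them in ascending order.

fs/2 = 23 Hz.
30 Hz > fs/2 = 23 Hz, folds to fs − 30 Hz = 16 Hz.
6 Hz ≤ fs/2 = 23 Hz, passes unchanged.
168 Hz mod fs = 30 Hz.
30 Hz > fs/2 = 23 Hz, folds to fs − 30 Hz = 16 Hz.
40 Hz > fs/2 = 23 Hz, folds to fs − 40 Hz = 6 Hz.
102 Hz mod fs = 10 Hz.
10 Hz ≤ fs/2 = 23 Hz, appears at 10 Hz.
Distinct values: {6 Hz, 10 Hz, 16 Hz}.

6 Hz, 10 Hz, 16 Hz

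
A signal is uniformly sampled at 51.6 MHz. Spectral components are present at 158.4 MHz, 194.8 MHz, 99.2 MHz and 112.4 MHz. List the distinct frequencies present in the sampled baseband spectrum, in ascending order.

3.6 MHz, 4 MHz, 9.2 MHz, 11.6 MHz

fs/2 = 25.8 MHz.
158.4 MHz mod fs = 3.6 MHz.
3.6 MHz ≤ fs/2 = 25.8 MHz, appears at 3.6 MHz.
194.8 MHz mod fs = 40 MHz.
40 MHz > fs/2 = 25.8 MHz, folds to fs − 40 MHz = 11.6 MHz.
99.2 MHz mod fs = 47.6 MHz.
47.6 MHz > fs/2 = 25.8 MHz, folds to fs − 47.6 MHz = 4 MHz.
112.4 MHz mod fs = 9.2 MHz.
9.2 MHz ≤ fs/2 = 25.8 MHz, appears at 9.2 MHz.
Distinct values: {3.6 MHz, 4 MHz, 9.2 MHz, 11.6 MHz}.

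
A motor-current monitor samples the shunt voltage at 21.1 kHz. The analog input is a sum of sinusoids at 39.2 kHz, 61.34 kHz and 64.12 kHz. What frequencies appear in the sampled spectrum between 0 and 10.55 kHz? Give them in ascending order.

0.82 kHz, 1.96 kHz, 3 kHz

fs/2 = 10.55 kHz.
39.2 kHz mod fs = 18.1 kHz.
18.1 kHz > fs/2 = 10.55 kHz, folds to fs − 18.1 kHz = 3 kHz.
61.34 kHz mod fs = 19.14 kHz.
19.14 kHz > fs/2 = 10.55 kHz, folds to fs − 19.14 kHz = 1.96 kHz.
64.12 kHz mod fs = 0.82 kHz.
0.82 kHz ≤ fs/2 = 10.55 kHz, appears at 0.82 kHz.
Distinct values: {0.82 kHz, 1.96 kHz, 3 kHz}.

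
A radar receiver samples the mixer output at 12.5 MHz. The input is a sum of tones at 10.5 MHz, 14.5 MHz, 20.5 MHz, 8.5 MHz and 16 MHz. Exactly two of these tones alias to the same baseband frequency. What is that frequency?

fs/2 = 6.25 MHz.
10.5 MHz > fs/2 = 6.25 MHz, folds to fs − 10.5 MHz = 2 MHz.
14.5 MHz mod fs = 2 MHz.
2 MHz ≤ fs/2 = 6.25 MHz, appears at 2 MHz.
20.5 MHz mod fs = 8 MHz.
8 MHz > fs/2 = 6.25 MHz, folds to fs − 8 MHz = 4.5 MHz.
8.5 MHz > fs/2 = 6.25 MHz, folds to fs − 8.5 MHz = 4 MHz.
16 MHz mod fs = 3.5 MHz.
3.5 MHz ≤ fs/2 = 6.25 MHz, appears at 3.5 MHz.
10.5 MHz and 14.5 MHz both map to 2 MHz.

2 MHz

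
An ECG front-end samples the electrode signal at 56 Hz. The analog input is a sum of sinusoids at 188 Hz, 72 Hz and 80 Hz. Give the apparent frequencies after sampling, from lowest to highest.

16 Hz, 20 Hz, 24 Hz

fs/2 = 28 Hz.
188 Hz mod fs = 20 Hz.
20 Hz ≤ fs/2 = 28 Hz, appears at 20 Hz.
72 Hz mod fs = 16 Hz.
16 Hz ≤ fs/2 = 28 Hz, appears at 16 Hz.
80 Hz mod fs = 24 Hz.
24 Hz ≤ fs/2 = 28 Hz, appears at 24 Hz.
Distinct values: {16 Hz, 20 Hz, 24 Hz}.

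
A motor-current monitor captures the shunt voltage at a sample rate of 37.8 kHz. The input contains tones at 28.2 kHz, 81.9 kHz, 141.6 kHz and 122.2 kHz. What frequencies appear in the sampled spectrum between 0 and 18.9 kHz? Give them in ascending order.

fs/2 = 18.9 kHz.
28.2 kHz > fs/2 = 18.9 kHz, folds to fs − 28.2 kHz = 9.6 kHz.
81.9 kHz mod fs = 6.3 kHz.
6.3 kHz ≤ fs/2 = 18.9 kHz, appears at 6.3 kHz.
141.6 kHz mod fs = 28.2 kHz.
28.2 kHz > fs/2 = 18.9 kHz, folds to fs − 28.2 kHz = 9.6 kHz.
122.2 kHz mod fs = 8.8 kHz.
8.8 kHz ≤ fs/2 = 18.9 kHz, appears at 8.8 kHz.
Distinct values: {6.3 kHz, 8.8 kHz, 9.6 kHz}.

6.3 kHz, 8.8 kHz, 9.6 kHz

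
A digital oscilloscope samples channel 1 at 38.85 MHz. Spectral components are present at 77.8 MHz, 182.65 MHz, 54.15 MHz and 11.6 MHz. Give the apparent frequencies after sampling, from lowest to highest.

fs/2 = 19.425 MHz.
77.8 MHz mod fs = 0.1 MHz.
0.1 MHz ≤ fs/2 = 19.425 MHz, appears at 0.1 MHz.
182.65 MHz mod fs = 27.25 MHz.
27.25 MHz > fs/2 = 19.425 MHz, folds to fs − 27.25 MHz = 11.6 MHz.
54.15 MHz mod fs = 15.3 MHz.
15.3 MHz ≤ fs/2 = 19.425 MHz, appears at 15.3 MHz.
11.6 MHz ≤ fs/2 = 19.425 MHz, passes unchanged.
Distinct values: {0.1 MHz, 11.6 MHz, 15.3 MHz}.

0.1 MHz, 11.6 MHz, 15.3 MHz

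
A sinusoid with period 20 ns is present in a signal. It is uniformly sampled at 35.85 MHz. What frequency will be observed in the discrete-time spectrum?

T = 20 ns → f = 1/T = 50 MHz.
50 MHz mod fs = 14.15 MHz.
14.15 MHz ≤ fs/2 = 17.925 MHz, appears at 14.15 MHz.

14.15 MHz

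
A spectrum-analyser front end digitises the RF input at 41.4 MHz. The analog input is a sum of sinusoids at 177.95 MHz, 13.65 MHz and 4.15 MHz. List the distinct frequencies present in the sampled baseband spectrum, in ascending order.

4.15 MHz, 12.35 MHz, 13.65 MHz

fs/2 = 20.7 MHz.
177.95 MHz mod fs = 12.35 MHz.
12.35 MHz ≤ fs/2 = 20.7 MHz, appears at 12.35 MHz.
13.65 MHz ≤ fs/2 = 20.7 MHz, passes unchanged.
4.15 MHz ≤ fs/2 = 20.7 MHz, passes unchanged.
Distinct values: {4.15 MHz, 12.35 MHz, 13.65 MHz}.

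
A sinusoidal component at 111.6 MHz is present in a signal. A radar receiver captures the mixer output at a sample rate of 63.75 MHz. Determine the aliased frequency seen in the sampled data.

15.9 MHz

111.6 MHz mod fs = 47.85 MHz.
47.85 MHz > fs/2 = 31.875 MHz, folds to fs − 47.85 MHz = 15.9 MHz.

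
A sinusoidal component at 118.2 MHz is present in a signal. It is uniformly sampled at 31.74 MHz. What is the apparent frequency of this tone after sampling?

118.2 MHz mod fs = 22.98 MHz.
22.98 MHz > fs/2 = 15.87 MHz, folds to fs − 22.98 MHz = 8.76 MHz.

8.76 MHz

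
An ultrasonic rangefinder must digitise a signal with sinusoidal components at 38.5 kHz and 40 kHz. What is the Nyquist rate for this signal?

Highest-frequency component: 40 kHz.
Nyquist rate = 2 × 40 kHz = 80 kHz.

80 kHz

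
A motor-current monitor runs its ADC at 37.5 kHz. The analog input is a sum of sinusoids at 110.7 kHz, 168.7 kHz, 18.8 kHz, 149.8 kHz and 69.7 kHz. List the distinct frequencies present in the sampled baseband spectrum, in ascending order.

fs/2 = 18.75 kHz.
110.7 kHz mod fs = 35.7 kHz.
35.7 kHz > fs/2 = 18.75 kHz, folds to fs − 35.7 kHz = 1.8 kHz.
168.7 kHz mod fs = 18.7 kHz.
18.7 kHz ≤ fs/2 = 18.75 kHz, appears at 18.7 kHz.
18.8 kHz > fs/2 = 18.75 kHz, folds to fs − 18.8 kHz = 18.7 kHz.
149.8 kHz mod fs = 37.3 kHz.
37.3 kHz > fs/2 = 18.75 kHz, folds to fs − 37.3 kHz = 0.2 kHz.
69.7 kHz mod fs = 32.2 kHz.
32.2 kHz > fs/2 = 18.75 kHz, folds to fs − 32.2 kHz = 5.3 kHz.
Distinct values: {0.2 kHz, 1.8 kHz, 5.3 kHz, 18.7 kHz}.

0.2 kHz, 1.8 kHz, 5.3 kHz, 18.7 kHz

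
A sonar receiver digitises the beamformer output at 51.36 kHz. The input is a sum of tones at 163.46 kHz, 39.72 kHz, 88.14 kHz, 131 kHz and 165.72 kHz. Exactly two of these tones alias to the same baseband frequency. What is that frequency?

11.64 kHz

fs/2 = 25.68 kHz.
163.46 kHz mod fs = 9.38 kHz.
9.38 kHz ≤ fs/2 = 25.68 kHz, appears at 9.38 kHz.
39.72 kHz > fs/2 = 25.68 kHz, folds to fs − 39.72 kHz = 11.64 kHz.
88.14 kHz mod fs = 36.78 kHz.
36.78 kHz > fs/2 = 25.68 kHz, folds to fs − 36.78 kHz = 14.58 kHz.
131 kHz mod fs = 28.28 kHz.
28.28 kHz > fs/2 = 25.68 kHz, folds to fs − 28.28 kHz = 23.08 kHz.
165.72 kHz mod fs = 11.64 kHz.
11.64 kHz ≤ fs/2 = 25.68 kHz, appears at 11.64 kHz.
39.72 kHz and 165.72 kHz both map to 11.64 kHz.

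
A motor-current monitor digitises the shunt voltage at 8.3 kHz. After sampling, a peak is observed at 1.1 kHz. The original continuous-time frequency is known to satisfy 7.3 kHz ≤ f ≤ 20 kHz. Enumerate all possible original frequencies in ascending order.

9.4 kHz, 15.5 kHz, 17.7 kHz

Frequencies that alias to 1.1 kHz are k·fs ± 1.1 kHz for integer k ≥ 0.
k=0: 1.1 kHz.
k=1: 7.2 kHz, 9.4 kHz.
k=2: 15.5 kHz, 17.7 kHz.
k=3: 23.8 kHz, 26 kHz.
Within [7.3 kHz, 20 kHz]: 9.4 kHz, 15.5 kHz, 17.7 kHz.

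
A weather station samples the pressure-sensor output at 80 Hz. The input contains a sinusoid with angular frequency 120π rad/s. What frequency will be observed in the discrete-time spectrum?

ω = 120π rad/s → f = ω/(2π) = 60 Hz.
60 Hz > fs/2 = 40 Hz, folds to fs − 60 Hz = 20 Hz.

20 Hz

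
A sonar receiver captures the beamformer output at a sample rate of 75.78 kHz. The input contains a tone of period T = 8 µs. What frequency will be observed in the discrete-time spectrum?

26.56 kHz

T = 8 µs → f = 1/T = 125 kHz.
125 kHz mod fs = 49.22 kHz.
49.22 kHz > fs/2 = 37.89 kHz, folds to fs − 49.22 kHz = 26.56 kHz.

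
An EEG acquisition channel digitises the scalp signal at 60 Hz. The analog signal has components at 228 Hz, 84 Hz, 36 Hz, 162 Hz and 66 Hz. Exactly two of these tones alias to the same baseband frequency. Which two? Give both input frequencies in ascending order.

fs/2 = 30 Hz.
228 Hz mod fs = 48 Hz.
48 Hz > fs/2 = 30 Hz, folds to fs − 48 Hz = 12 Hz.
84 Hz mod fs = 24 Hz.
24 Hz ≤ fs/2 = 30 Hz, appears at 24 Hz.
36 Hz > fs/2 = 30 Hz, folds to fs − 36 Hz = 24 Hz.
162 Hz mod fs = 42 Hz.
42 Hz > fs/2 = 30 Hz, folds to fs − 42 Hz = 18 Hz.
66 Hz mod fs = 6 Hz.
6 Hz ≤ fs/2 = 30 Hz, appears at 6 Hz.
36 Hz and 84 Hz both map to 24 Hz.

36 Hz, 84 Hz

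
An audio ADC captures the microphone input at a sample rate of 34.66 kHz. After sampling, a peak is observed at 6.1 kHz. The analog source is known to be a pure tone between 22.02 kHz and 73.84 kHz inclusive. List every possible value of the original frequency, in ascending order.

28.56 kHz, 40.76 kHz, 63.22 kHz

Frequencies that alias to 6.1 kHz are k·fs ± 6.1 kHz for integer k ≥ 0.
k=0: 6.1 kHz.
k=1: 28.56 kHz, 40.76 kHz.
k=2: 63.22 kHz, 75.42 kHz.
k=3: 97.88 kHz, 110.08 kHz.
Within [22.02 kHz, 73.84 kHz]: 28.56 kHz, 40.76 kHz, 63.22 kHz.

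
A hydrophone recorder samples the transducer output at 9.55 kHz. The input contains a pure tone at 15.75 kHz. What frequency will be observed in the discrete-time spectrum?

15.75 kHz mod fs = 6.2 kHz.
6.2 kHz > fs/2 = 4.775 kHz, folds to fs − 6.2 kHz = 3.35 kHz.

3.35 kHz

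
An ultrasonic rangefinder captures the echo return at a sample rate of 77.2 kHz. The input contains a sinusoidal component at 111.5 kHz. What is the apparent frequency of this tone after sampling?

111.5 kHz mod fs = 34.3 kHz.
34.3 kHz ≤ fs/2 = 38.6 kHz, appears at 34.3 kHz.

34.3 kHz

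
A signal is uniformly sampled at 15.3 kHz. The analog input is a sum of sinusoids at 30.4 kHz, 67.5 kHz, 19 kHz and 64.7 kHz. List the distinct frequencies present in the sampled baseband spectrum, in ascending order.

0.2 kHz, 3.5 kHz, 3.7 kHz, 6.3 kHz

fs/2 = 7.65 kHz.
30.4 kHz mod fs = 15.1 kHz.
15.1 kHz > fs/2 = 7.65 kHz, folds to fs − 15.1 kHz = 0.2 kHz.
67.5 kHz mod fs = 6.3 kHz.
6.3 kHz ≤ fs/2 = 7.65 kHz, appears at 6.3 kHz.
19 kHz mod fs = 3.7 kHz.
3.7 kHz ≤ fs/2 = 7.65 kHz, appears at 3.7 kHz.
64.7 kHz mod fs = 3.5 kHz.
3.5 kHz ≤ fs/2 = 7.65 kHz, appears at 3.5 kHz.
Distinct values: {0.2 kHz, 3.5 kHz, 3.7 kHz, 6.3 kHz}.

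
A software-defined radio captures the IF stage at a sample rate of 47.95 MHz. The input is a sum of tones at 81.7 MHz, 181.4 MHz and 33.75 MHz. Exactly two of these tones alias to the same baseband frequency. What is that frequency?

fs/2 = 23.975 MHz.
81.7 MHz mod fs = 33.75 MHz.
33.75 MHz > fs/2 = 23.975 MHz, folds to fs − 33.75 MHz = 14.2 MHz.
181.4 MHz mod fs = 37.55 MHz.
37.55 MHz > fs/2 = 23.975 MHz, folds to fs − 37.55 MHz = 10.4 MHz.
33.75 MHz > fs/2 = 23.975 MHz, folds to fs − 33.75 MHz = 14.2 MHz.
33.75 MHz and 81.7 MHz both map to 14.2 MHz.

14.2 MHz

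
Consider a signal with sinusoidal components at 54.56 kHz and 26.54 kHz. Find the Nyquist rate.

Highest-frequency component: 54.56 kHz.
Nyquist rate = 2 × 54.56 kHz = 109.12 kHz.

109.12 kHz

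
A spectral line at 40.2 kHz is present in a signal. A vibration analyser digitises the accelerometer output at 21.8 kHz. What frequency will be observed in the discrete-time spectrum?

40.2 kHz mod fs = 18.4 kHz.
18.4 kHz > fs/2 = 10.9 kHz, folds to fs − 18.4 kHz = 3.4 kHz.

3.4 kHz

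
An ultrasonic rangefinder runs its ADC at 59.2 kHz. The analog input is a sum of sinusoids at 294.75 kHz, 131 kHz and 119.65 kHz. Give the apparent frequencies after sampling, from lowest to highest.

1.25 kHz, 12.6 kHz

fs/2 = 29.6 kHz.
294.75 kHz mod fs = 57.95 kHz.
57.95 kHz > fs/2 = 29.6 kHz, folds to fs − 57.95 kHz = 1.25 kHz.
131 kHz mod fs = 12.6 kHz.
12.6 kHz ≤ fs/2 = 29.6 kHz, appears at 12.6 kHz.
119.65 kHz mod fs = 1.25 kHz.
1.25 kHz ≤ fs/2 = 29.6 kHz, appears at 1.25 kHz.
Distinct values: {1.25 kHz, 12.6 kHz}.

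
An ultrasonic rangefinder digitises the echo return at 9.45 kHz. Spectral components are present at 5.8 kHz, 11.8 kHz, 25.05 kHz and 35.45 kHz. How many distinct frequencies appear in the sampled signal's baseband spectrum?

fs/2 = 4.725 kHz.
5.8 kHz > fs/2 = 4.725 kHz, folds to fs − 5.8 kHz = 3.65 kHz.
11.8 kHz mod fs = 2.35 kHz.
2.35 kHz ≤ fs/2 = 4.725 kHz, appears at 2.35 kHz.
25.05 kHz mod fs = 6.15 kHz.
6.15 kHz > fs/2 = 4.725 kHz, folds to fs − 6.15 kHz = 3.3 kHz.
35.45 kHz mod fs = 7.1 kHz.
7.1 kHz > fs/2 = 4.725 kHz, folds to fs − 7.1 kHz = 2.35 kHz.
Distinct values: {2.35 kHz, 3.3 kHz, 3.65 kHz} → 3.

3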